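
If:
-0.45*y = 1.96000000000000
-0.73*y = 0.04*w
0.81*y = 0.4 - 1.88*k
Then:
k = 2.09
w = 79.49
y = -4.36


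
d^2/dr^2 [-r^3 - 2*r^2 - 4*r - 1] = -6*r - 4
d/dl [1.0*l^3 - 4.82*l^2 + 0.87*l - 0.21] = 3.0*l^2 - 9.64*l + 0.87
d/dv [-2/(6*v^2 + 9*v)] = 2*(4*v + 3)/(3*v^2*(2*v + 3)^2)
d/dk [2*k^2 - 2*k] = 4*k - 2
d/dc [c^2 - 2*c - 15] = 2*c - 2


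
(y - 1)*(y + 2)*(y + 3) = y^3 + 4*y^2 + y - 6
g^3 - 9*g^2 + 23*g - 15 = (g - 5)*(g - 3)*(g - 1)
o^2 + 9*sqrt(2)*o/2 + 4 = (o + sqrt(2)/2)*(o + 4*sqrt(2))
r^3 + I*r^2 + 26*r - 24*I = (r - 4*I)*(r - I)*(r + 6*I)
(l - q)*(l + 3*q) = l^2 + 2*l*q - 3*q^2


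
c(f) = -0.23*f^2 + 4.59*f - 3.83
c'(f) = 4.59 - 0.46*f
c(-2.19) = -14.99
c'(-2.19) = 5.60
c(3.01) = 7.90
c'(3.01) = 3.21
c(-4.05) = -26.19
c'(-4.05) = 6.45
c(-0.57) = -6.52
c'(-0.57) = 4.85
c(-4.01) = -25.93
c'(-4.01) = 6.43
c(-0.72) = -7.25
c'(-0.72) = 4.92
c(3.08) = 8.13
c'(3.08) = 3.17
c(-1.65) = -12.03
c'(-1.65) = 5.35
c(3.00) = 7.87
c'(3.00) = 3.21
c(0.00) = -3.83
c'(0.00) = 4.59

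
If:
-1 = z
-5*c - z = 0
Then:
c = 1/5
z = -1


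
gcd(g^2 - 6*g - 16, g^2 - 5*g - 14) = g + 2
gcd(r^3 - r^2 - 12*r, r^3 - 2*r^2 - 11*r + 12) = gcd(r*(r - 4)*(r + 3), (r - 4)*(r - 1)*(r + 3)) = r^2 - r - 12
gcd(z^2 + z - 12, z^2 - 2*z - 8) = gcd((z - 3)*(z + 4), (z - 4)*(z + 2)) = 1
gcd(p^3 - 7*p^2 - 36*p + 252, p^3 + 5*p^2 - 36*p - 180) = p^2 - 36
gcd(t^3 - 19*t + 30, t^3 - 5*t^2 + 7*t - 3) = t - 3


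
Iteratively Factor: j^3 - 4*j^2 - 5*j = (j - 5)*(j^2 + j) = (j - 5)*(j + 1)*(j)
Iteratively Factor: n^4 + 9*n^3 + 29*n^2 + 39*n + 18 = (n + 2)*(n^3 + 7*n^2 + 15*n + 9) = (n + 2)*(n + 3)*(n^2 + 4*n + 3) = (n + 1)*(n + 2)*(n + 3)*(n + 3)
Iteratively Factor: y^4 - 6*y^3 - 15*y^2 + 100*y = (y - 5)*(y^3 - y^2 - 20*y) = (y - 5)^2*(y^2 + 4*y) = y*(y - 5)^2*(y + 4)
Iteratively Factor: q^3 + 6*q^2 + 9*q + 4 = (q + 4)*(q^2 + 2*q + 1) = (q + 1)*(q + 4)*(q + 1)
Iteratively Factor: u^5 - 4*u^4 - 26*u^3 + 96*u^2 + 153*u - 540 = (u + 4)*(u^4 - 8*u^3 + 6*u^2 + 72*u - 135) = (u - 3)*(u + 4)*(u^3 - 5*u^2 - 9*u + 45) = (u - 3)^2*(u + 4)*(u^2 - 2*u - 15) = (u - 5)*(u - 3)^2*(u + 4)*(u + 3)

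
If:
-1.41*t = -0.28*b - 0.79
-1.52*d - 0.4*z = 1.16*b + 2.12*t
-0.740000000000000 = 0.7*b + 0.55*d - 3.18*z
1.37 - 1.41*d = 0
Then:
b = -1.69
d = 0.97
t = 0.22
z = 0.03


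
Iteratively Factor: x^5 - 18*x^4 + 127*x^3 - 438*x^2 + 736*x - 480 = (x - 5)*(x^4 - 13*x^3 + 62*x^2 - 128*x + 96) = (x - 5)*(x - 2)*(x^3 - 11*x^2 + 40*x - 48) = (x - 5)*(x - 3)*(x - 2)*(x^2 - 8*x + 16) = (x - 5)*(x - 4)*(x - 3)*(x - 2)*(x - 4)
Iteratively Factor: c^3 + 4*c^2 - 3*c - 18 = (c + 3)*(c^2 + c - 6) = (c + 3)^2*(c - 2)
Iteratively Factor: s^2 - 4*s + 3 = (s - 3)*(s - 1)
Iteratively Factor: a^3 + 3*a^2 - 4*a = (a - 1)*(a^2 + 4*a) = a*(a - 1)*(a + 4)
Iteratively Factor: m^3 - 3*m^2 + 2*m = (m - 1)*(m^2 - 2*m) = (m - 2)*(m - 1)*(m)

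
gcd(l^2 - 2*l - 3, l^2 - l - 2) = l + 1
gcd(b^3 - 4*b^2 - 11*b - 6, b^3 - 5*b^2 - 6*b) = b^2 - 5*b - 6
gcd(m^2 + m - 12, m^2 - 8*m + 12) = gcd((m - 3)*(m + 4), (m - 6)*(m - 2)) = 1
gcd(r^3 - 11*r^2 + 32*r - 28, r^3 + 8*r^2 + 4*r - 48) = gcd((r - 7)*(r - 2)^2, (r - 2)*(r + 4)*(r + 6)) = r - 2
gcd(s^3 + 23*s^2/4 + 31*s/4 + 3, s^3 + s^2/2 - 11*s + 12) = s + 4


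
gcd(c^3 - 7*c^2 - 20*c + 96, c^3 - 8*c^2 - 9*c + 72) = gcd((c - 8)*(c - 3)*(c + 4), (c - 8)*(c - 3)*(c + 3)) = c^2 - 11*c + 24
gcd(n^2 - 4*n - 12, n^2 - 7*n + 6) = n - 6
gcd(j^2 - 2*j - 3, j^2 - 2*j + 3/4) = 1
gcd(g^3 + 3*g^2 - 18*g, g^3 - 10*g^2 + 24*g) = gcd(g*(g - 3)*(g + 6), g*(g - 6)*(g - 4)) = g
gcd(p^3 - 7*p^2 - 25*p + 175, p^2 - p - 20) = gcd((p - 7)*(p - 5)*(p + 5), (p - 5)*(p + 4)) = p - 5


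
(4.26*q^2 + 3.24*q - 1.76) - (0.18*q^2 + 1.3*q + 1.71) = 4.08*q^2 + 1.94*q - 3.47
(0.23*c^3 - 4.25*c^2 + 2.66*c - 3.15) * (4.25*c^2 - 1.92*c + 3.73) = 0.9775*c^5 - 18.5041*c^4 + 20.3229*c^3 - 34.3472*c^2 + 15.9698*c - 11.7495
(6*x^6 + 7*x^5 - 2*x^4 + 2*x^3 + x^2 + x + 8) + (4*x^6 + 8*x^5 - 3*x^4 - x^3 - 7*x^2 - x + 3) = 10*x^6 + 15*x^5 - 5*x^4 + x^3 - 6*x^2 + 11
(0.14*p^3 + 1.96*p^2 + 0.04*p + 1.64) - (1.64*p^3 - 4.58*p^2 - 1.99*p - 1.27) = -1.5*p^3 + 6.54*p^2 + 2.03*p + 2.91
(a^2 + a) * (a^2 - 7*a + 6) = a^4 - 6*a^3 - a^2 + 6*a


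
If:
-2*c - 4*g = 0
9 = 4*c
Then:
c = 9/4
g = -9/8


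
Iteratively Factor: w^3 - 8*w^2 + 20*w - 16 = (w - 2)*(w^2 - 6*w + 8) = (w - 2)^2*(w - 4)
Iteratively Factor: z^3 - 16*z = (z)*(z^2 - 16) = z*(z - 4)*(z + 4)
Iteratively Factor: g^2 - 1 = (g - 1)*(g + 1)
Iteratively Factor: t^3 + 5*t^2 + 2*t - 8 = (t + 4)*(t^2 + t - 2) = (t + 2)*(t + 4)*(t - 1)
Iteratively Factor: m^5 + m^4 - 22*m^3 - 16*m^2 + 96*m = (m - 4)*(m^4 + 5*m^3 - 2*m^2 - 24*m) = (m - 4)*(m - 2)*(m^3 + 7*m^2 + 12*m) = m*(m - 4)*(m - 2)*(m^2 + 7*m + 12) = m*(m - 4)*(m - 2)*(m + 4)*(m + 3)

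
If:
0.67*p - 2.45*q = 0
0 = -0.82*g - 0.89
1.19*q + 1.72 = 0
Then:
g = -1.09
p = -5.29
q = -1.45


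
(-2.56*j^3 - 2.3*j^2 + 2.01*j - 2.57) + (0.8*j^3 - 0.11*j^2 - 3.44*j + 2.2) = -1.76*j^3 - 2.41*j^2 - 1.43*j - 0.37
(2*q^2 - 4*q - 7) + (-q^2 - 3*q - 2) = q^2 - 7*q - 9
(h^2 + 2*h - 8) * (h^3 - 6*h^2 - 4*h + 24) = h^5 - 4*h^4 - 24*h^3 + 64*h^2 + 80*h - 192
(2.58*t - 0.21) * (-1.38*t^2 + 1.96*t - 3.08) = -3.5604*t^3 + 5.3466*t^2 - 8.358*t + 0.6468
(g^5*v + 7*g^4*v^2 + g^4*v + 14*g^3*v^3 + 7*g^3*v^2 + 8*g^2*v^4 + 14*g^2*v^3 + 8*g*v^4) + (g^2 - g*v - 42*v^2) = g^5*v + 7*g^4*v^2 + g^4*v + 14*g^3*v^3 + 7*g^3*v^2 + 8*g^2*v^4 + 14*g^2*v^3 + g^2 + 8*g*v^4 - g*v - 42*v^2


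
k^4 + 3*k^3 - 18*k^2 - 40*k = k*(k - 4)*(k + 2)*(k + 5)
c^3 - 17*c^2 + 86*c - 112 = (c - 8)*(c - 7)*(c - 2)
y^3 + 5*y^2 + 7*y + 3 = (y + 1)^2*(y + 3)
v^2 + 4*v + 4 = (v + 2)^2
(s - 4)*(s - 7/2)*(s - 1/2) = s^3 - 8*s^2 + 71*s/4 - 7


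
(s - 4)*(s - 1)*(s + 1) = s^3 - 4*s^2 - s + 4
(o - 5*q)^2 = o^2 - 10*o*q + 25*q^2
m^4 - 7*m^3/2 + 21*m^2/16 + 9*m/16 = m*(m - 3)*(m - 3/4)*(m + 1/4)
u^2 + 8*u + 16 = (u + 4)^2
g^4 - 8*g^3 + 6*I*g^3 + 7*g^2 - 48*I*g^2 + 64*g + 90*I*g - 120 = (g - 5)*(g - 3)*(g + 2*I)*(g + 4*I)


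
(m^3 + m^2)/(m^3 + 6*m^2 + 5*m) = m/(m + 5)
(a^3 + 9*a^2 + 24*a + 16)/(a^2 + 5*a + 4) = a + 4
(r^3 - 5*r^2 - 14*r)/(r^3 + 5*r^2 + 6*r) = (r - 7)/(r + 3)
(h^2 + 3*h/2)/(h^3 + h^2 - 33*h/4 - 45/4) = 2*h/(2*h^2 - h - 15)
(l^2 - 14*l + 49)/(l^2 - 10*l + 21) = (l - 7)/(l - 3)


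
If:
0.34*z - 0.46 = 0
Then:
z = 1.35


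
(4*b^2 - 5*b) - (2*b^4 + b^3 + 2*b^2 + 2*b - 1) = -2*b^4 - b^3 + 2*b^2 - 7*b + 1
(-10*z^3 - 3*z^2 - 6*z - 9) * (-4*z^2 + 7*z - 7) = 40*z^5 - 58*z^4 + 73*z^3 + 15*z^2 - 21*z + 63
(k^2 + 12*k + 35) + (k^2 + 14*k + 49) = 2*k^2 + 26*k + 84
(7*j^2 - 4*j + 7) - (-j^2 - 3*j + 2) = 8*j^2 - j + 5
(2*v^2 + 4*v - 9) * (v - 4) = 2*v^3 - 4*v^2 - 25*v + 36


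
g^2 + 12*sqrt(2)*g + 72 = (g + 6*sqrt(2))^2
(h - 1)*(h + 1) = h^2 - 1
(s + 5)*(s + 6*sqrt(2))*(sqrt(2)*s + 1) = sqrt(2)*s^3 + 5*sqrt(2)*s^2 + 13*s^2 + 6*sqrt(2)*s + 65*s + 30*sqrt(2)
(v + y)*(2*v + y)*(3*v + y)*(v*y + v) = 6*v^4*y + 6*v^4 + 11*v^3*y^2 + 11*v^3*y + 6*v^2*y^3 + 6*v^2*y^2 + v*y^4 + v*y^3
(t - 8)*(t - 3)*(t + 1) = t^3 - 10*t^2 + 13*t + 24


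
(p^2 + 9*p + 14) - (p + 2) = p^2 + 8*p + 12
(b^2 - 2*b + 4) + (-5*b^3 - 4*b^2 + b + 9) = -5*b^3 - 3*b^2 - b + 13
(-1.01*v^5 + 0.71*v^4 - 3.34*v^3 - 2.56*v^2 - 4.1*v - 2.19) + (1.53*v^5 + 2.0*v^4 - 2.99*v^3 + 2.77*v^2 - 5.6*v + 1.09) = 0.52*v^5 + 2.71*v^4 - 6.33*v^3 + 0.21*v^2 - 9.7*v - 1.1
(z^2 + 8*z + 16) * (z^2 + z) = z^4 + 9*z^3 + 24*z^2 + 16*z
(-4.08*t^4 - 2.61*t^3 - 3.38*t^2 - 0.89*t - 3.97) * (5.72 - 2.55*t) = 10.404*t^5 - 16.6821*t^4 - 6.3102*t^3 - 17.0641*t^2 + 5.0327*t - 22.7084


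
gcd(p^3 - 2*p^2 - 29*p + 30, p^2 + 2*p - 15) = p + 5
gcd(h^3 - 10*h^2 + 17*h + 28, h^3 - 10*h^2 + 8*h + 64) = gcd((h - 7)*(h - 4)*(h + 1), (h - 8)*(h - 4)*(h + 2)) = h - 4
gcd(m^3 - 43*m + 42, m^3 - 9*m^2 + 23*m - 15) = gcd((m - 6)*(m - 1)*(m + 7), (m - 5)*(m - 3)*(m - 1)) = m - 1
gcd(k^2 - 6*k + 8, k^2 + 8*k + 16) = 1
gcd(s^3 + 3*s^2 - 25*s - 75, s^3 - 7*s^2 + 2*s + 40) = s - 5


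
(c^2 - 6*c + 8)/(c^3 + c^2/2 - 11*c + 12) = 2*(c - 4)/(2*c^2 + 5*c - 12)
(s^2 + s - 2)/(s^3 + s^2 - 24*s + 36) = (s^2 + s - 2)/(s^3 + s^2 - 24*s + 36)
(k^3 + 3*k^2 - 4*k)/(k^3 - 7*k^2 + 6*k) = (k + 4)/(k - 6)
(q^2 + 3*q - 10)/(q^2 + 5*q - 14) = (q + 5)/(q + 7)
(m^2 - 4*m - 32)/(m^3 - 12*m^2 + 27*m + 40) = (m + 4)/(m^2 - 4*m - 5)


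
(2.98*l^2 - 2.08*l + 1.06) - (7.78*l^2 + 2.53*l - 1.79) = -4.8*l^2 - 4.61*l + 2.85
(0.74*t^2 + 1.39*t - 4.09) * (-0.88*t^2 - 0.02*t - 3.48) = -0.6512*t^4 - 1.238*t^3 + 0.9962*t^2 - 4.7554*t + 14.2332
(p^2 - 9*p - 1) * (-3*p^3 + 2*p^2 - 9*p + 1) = -3*p^5 + 29*p^4 - 24*p^3 + 80*p^2 - 1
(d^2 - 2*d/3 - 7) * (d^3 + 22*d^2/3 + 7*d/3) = d^5 + 20*d^4/3 - 86*d^3/9 - 476*d^2/9 - 49*d/3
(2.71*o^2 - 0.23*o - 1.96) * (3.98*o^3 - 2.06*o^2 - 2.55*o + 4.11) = 10.7858*o^5 - 6.498*o^4 - 14.2375*o^3 + 15.7622*o^2 + 4.0527*o - 8.0556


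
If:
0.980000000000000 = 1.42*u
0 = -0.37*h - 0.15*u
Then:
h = -0.28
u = 0.69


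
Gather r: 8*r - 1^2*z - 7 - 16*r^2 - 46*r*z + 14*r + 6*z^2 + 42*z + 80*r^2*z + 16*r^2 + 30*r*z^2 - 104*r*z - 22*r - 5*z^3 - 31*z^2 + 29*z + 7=80*r^2*z + r*(30*z^2 - 150*z) - 5*z^3 - 25*z^2 + 70*z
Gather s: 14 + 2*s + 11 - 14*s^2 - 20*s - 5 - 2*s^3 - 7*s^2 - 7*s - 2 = -2*s^3 - 21*s^2 - 25*s + 18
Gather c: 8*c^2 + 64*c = 8*c^2 + 64*c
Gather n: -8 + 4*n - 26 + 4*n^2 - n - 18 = 4*n^2 + 3*n - 52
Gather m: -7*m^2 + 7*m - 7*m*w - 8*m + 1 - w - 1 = -7*m^2 + m*(-7*w - 1) - w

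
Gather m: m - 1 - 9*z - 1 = m - 9*z - 2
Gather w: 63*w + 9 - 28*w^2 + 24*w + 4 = -28*w^2 + 87*w + 13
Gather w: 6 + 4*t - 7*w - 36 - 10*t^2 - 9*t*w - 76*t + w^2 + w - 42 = -10*t^2 - 72*t + w^2 + w*(-9*t - 6) - 72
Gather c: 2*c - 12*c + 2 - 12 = -10*c - 10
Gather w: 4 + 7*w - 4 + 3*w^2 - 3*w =3*w^2 + 4*w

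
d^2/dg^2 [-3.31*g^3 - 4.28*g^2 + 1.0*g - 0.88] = -19.86*g - 8.56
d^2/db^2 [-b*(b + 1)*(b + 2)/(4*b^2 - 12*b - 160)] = 30*(-b^3 - 12*b^2 - 84*b - 76)/(b^6 - 9*b^5 - 93*b^4 + 693*b^3 + 3720*b^2 - 14400*b - 64000)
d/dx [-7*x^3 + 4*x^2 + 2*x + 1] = -21*x^2 + 8*x + 2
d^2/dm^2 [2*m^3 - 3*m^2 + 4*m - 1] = 12*m - 6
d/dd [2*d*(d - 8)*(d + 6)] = 6*d^2 - 8*d - 96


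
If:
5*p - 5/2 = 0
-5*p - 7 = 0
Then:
No Solution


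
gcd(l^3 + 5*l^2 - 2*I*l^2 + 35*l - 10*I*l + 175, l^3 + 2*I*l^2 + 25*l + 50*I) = l + 5*I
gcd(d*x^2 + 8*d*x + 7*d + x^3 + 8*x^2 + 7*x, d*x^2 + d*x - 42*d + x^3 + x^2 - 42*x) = d*x + 7*d + x^2 + 7*x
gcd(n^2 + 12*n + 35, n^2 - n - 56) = n + 7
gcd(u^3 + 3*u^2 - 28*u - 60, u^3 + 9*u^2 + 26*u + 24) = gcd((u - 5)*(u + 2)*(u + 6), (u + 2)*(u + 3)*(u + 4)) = u + 2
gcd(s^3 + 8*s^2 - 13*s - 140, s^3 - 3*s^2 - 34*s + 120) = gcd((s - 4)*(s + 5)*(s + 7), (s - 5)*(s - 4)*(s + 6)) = s - 4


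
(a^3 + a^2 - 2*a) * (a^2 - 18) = a^5 + a^4 - 20*a^3 - 18*a^2 + 36*a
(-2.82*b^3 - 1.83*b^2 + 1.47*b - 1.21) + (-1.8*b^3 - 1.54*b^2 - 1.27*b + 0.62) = -4.62*b^3 - 3.37*b^2 + 0.2*b - 0.59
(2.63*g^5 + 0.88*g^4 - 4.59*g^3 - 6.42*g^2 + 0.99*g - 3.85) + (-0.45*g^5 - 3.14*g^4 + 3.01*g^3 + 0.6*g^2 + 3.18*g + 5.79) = 2.18*g^5 - 2.26*g^4 - 1.58*g^3 - 5.82*g^2 + 4.17*g + 1.94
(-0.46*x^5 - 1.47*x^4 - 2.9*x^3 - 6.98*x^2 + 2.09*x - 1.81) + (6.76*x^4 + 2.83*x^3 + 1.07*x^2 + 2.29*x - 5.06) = -0.46*x^5 + 5.29*x^4 - 0.0699999999999998*x^3 - 5.91*x^2 + 4.38*x - 6.87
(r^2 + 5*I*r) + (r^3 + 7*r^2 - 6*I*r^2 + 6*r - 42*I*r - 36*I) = r^3 + 8*r^2 - 6*I*r^2 + 6*r - 37*I*r - 36*I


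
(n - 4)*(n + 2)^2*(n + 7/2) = n^4 + 7*n^3/2 - 12*n^2 - 58*n - 56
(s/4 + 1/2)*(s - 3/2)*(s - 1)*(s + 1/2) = s^4/4 - 15*s^2/16 + 5*s/16 + 3/8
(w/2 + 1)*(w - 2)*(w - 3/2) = w^3/2 - 3*w^2/4 - 2*w + 3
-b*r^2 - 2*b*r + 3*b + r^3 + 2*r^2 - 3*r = (-b + r)*(r - 1)*(r + 3)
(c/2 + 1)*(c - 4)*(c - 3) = c^3/2 - 5*c^2/2 - c + 12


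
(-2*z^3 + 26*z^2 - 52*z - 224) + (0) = -2*z^3 + 26*z^2 - 52*z - 224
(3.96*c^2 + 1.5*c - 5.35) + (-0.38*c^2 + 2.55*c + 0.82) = 3.58*c^2 + 4.05*c - 4.53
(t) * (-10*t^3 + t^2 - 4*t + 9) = -10*t^4 + t^3 - 4*t^2 + 9*t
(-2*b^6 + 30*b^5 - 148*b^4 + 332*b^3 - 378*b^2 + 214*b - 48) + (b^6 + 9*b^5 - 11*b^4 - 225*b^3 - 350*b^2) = -b^6 + 39*b^5 - 159*b^4 + 107*b^3 - 728*b^2 + 214*b - 48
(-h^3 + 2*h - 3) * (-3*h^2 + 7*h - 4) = 3*h^5 - 7*h^4 - 2*h^3 + 23*h^2 - 29*h + 12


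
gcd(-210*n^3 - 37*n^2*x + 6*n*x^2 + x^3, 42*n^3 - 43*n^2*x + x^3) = -42*n^2 + n*x + x^2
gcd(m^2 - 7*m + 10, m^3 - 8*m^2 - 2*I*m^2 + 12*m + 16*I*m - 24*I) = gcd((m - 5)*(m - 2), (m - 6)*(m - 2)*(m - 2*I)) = m - 2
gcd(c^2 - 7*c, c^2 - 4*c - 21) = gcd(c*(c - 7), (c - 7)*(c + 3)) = c - 7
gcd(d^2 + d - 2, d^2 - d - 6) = d + 2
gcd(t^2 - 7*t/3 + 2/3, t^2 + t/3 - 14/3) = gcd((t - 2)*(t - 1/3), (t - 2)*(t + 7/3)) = t - 2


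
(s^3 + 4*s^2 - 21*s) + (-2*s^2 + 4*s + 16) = s^3 + 2*s^2 - 17*s + 16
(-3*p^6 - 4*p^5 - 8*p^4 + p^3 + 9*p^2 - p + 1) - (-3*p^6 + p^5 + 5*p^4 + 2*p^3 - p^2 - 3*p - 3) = -5*p^5 - 13*p^4 - p^3 + 10*p^2 + 2*p + 4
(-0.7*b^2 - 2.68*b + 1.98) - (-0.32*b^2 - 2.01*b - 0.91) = -0.38*b^2 - 0.67*b + 2.89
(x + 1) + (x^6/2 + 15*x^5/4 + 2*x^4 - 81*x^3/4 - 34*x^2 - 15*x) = x^6/2 + 15*x^5/4 + 2*x^4 - 81*x^3/4 - 34*x^2 - 14*x + 1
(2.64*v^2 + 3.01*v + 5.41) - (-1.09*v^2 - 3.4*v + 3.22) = 3.73*v^2 + 6.41*v + 2.19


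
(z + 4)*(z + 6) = z^2 + 10*z + 24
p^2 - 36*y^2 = (p - 6*y)*(p + 6*y)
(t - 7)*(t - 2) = t^2 - 9*t + 14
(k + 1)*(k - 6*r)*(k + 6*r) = k^3 + k^2 - 36*k*r^2 - 36*r^2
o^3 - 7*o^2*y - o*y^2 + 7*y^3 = (o - 7*y)*(o - y)*(o + y)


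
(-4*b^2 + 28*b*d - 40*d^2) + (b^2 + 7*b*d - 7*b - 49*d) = -3*b^2 + 35*b*d - 7*b - 40*d^2 - 49*d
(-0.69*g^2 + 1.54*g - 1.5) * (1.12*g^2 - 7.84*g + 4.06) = -0.7728*g^4 + 7.1344*g^3 - 16.555*g^2 + 18.0124*g - 6.09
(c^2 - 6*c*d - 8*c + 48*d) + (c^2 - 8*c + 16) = 2*c^2 - 6*c*d - 16*c + 48*d + 16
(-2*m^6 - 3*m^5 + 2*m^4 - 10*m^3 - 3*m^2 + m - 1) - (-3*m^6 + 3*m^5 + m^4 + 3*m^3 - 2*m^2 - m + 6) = m^6 - 6*m^5 + m^4 - 13*m^3 - m^2 + 2*m - 7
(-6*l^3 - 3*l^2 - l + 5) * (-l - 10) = 6*l^4 + 63*l^3 + 31*l^2 + 5*l - 50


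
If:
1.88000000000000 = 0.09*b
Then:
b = 20.89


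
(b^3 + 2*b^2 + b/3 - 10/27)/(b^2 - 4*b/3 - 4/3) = (9*b^2 + 12*b - 5)/(9*(b - 2))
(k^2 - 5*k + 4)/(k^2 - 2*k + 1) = (k - 4)/(k - 1)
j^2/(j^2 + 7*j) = j/(j + 7)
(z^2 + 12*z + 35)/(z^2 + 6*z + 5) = (z + 7)/(z + 1)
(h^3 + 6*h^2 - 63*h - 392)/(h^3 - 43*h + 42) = (h^2 - h - 56)/(h^2 - 7*h + 6)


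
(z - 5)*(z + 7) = z^2 + 2*z - 35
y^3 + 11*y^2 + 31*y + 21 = (y + 1)*(y + 3)*(y + 7)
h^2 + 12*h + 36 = (h + 6)^2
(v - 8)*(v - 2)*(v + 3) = v^3 - 7*v^2 - 14*v + 48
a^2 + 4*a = a*(a + 4)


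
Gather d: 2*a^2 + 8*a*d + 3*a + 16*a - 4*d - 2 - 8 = 2*a^2 + 19*a + d*(8*a - 4) - 10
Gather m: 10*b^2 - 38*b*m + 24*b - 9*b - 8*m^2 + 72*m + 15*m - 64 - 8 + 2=10*b^2 + 15*b - 8*m^2 + m*(87 - 38*b) - 70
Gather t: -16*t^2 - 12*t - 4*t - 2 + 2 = -16*t^2 - 16*t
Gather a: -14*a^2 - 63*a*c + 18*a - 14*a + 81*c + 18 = -14*a^2 + a*(4 - 63*c) + 81*c + 18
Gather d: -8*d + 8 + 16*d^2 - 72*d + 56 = 16*d^2 - 80*d + 64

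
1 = 1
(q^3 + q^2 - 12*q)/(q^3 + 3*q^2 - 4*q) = (q - 3)/(q - 1)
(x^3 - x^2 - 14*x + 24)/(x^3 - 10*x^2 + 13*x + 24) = (x^2 + 2*x - 8)/(x^2 - 7*x - 8)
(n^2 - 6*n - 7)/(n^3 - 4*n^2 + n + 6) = (n - 7)/(n^2 - 5*n + 6)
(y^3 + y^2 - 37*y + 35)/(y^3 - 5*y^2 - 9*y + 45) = (y^2 + 6*y - 7)/(y^2 - 9)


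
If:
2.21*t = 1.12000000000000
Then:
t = 0.51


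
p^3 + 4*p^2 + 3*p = p*(p + 1)*(p + 3)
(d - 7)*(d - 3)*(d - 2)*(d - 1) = d^4 - 13*d^3 + 53*d^2 - 83*d + 42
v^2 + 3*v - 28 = (v - 4)*(v + 7)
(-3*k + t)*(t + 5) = -3*k*t - 15*k + t^2 + 5*t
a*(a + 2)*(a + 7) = a^3 + 9*a^2 + 14*a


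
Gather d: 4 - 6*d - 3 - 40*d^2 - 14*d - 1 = -40*d^2 - 20*d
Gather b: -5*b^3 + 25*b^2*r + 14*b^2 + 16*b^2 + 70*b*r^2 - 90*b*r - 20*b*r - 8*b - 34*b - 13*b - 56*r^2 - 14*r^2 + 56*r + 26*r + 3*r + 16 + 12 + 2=-5*b^3 + b^2*(25*r + 30) + b*(70*r^2 - 110*r - 55) - 70*r^2 + 85*r + 30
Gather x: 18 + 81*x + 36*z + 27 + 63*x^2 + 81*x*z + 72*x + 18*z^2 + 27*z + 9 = 63*x^2 + x*(81*z + 153) + 18*z^2 + 63*z + 54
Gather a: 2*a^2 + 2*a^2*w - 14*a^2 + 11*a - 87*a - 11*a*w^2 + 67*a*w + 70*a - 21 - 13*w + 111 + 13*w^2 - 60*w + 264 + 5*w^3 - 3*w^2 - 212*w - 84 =a^2*(2*w - 12) + a*(-11*w^2 + 67*w - 6) + 5*w^3 + 10*w^2 - 285*w + 270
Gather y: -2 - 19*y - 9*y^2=-9*y^2 - 19*y - 2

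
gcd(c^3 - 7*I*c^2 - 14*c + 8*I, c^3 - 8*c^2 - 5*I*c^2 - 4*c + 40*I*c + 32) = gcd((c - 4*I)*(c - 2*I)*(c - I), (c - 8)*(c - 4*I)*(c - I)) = c^2 - 5*I*c - 4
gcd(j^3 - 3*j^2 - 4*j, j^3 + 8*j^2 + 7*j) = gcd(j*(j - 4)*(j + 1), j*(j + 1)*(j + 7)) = j^2 + j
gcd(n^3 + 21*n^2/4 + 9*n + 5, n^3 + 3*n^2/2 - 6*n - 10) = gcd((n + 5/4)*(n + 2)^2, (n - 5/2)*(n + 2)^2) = n^2 + 4*n + 4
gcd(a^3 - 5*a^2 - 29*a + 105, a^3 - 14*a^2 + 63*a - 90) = a - 3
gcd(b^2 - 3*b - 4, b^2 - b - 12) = b - 4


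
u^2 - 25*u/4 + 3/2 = (u - 6)*(u - 1/4)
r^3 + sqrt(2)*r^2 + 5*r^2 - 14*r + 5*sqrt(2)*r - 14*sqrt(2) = (r - 2)*(r + 7)*(r + sqrt(2))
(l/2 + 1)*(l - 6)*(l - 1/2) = l^3/2 - 9*l^2/4 - 5*l + 3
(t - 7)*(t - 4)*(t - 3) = t^3 - 14*t^2 + 61*t - 84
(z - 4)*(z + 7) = z^2 + 3*z - 28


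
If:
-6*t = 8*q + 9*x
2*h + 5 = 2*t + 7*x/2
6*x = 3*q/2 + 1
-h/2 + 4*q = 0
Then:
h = -944/445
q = -118/445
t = 271/1335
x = 134/1335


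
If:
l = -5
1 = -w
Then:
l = -5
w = -1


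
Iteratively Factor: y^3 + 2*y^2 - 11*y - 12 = (y + 1)*(y^2 + y - 12) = (y + 1)*(y + 4)*(y - 3)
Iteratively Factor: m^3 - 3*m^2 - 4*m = (m)*(m^2 - 3*m - 4) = m*(m + 1)*(m - 4)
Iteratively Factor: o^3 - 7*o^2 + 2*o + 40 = (o - 4)*(o^2 - 3*o - 10) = (o - 4)*(o + 2)*(o - 5)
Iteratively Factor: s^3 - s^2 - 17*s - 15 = (s + 3)*(s^2 - 4*s - 5) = (s - 5)*(s + 3)*(s + 1)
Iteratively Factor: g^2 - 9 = (g - 3)*(g + 3)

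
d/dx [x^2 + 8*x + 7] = 2*x + 8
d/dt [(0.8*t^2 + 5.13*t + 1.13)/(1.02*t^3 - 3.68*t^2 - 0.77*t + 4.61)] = (-0.816*t^4 - 10.4652*t^3 + 14.8046*t^2 + 15.6928*t + 24.5194)/(1.0404*t^6 - 7.5072*t^5 + 11.9716*t^4 + 15.0716*t^3 - 33.3367*t^2 - 7.0994*t + 21.2521)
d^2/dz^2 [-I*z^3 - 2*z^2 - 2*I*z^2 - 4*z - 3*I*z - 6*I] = -6*I*z - 4 - 4*I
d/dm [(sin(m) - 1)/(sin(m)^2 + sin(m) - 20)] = (2*sin(m) + cos(m)^2 - 20)*cos(m)/(sin(m)^2 + sin(m) - 20)^2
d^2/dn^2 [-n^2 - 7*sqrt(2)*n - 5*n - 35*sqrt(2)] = -2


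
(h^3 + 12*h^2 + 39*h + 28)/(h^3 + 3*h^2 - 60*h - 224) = (h + 1)/(h - 8)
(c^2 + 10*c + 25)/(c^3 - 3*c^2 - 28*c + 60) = (c + 5)/(c^2 - 8*c + 12)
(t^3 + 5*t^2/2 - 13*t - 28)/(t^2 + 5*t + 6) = (t^2 + t/2 - 14)/(t + 3)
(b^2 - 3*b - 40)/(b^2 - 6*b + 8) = (b^2 - 3*b - 40)/(b^2 - 6*b + 8)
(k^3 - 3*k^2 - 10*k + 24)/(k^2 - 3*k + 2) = (k^2 - k - 12)/(k - 1)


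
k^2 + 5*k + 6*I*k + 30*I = (k + 5)*(k + 6*I)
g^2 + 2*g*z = g*(g + 2*z)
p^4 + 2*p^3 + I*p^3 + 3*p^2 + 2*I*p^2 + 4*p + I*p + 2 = (p + 1)*(p + 2*I)*(-I*p - I)*(I*p + 1)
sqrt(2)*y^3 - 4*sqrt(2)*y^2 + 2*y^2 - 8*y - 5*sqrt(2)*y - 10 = (y - 5)*(y + sqrt(2))*(sqrt(2)*y + sqrt(2))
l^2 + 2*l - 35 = (l - 5)*(l + 7)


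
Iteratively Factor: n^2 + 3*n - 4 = (n - 1)*(n + 4)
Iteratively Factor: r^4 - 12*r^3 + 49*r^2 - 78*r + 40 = (r - 1)*(r^3 - 11*r^2 + 38*r - 40) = (r - 4)*(r - 1)*(r^2 - 7*r + 10) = (r - 5)*(r - 4)*(r - 1)*(r - 2)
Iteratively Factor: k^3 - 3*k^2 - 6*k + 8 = (k - 1)*(k^2 - 2*k - 8) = (k - 1)*(k + 2)*(k - 4)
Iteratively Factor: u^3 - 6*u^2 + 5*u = (u - 5)*(u^2 - u) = u*(u - 5)*(u - 1)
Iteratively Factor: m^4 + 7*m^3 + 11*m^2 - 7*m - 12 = (m + 3)*(m^3 + 4*m^2 - m - 4) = (m - 1)*(m + 3)*(m^2 + 5*m + 4) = (m - 1)*(m + 1)*(m + 3)*(m + 4)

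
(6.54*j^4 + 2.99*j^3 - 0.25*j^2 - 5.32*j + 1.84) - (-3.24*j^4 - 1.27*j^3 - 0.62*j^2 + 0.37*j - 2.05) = 9.78*j^4 + 4.26*j^3 + 0.37*j^2 - 5.69*j + 3.89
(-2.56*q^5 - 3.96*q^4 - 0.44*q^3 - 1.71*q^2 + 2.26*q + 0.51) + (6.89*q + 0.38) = -2.56*q^5 - 3.96*q^4 - 0.44*q^3 - 1.71*q^2 + 9.15*q + 0.89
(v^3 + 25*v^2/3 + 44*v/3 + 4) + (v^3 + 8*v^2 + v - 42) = 2*v^3 + 49*v^2/3 + 47*v/3 - 38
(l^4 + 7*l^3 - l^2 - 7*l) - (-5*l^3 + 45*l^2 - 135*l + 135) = l^4 + 12*l^3 - 46*l^2 + 128*l - 135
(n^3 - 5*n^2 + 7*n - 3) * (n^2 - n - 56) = n^5 - 6*n^4 - 44*n^3 + 270*n^2 - 389*n + 168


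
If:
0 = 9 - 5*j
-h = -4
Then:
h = 4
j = 9/5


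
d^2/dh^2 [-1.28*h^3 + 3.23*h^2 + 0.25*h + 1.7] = 6.46 - 7.68*h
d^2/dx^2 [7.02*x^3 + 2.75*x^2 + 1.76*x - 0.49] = 42.12*x + 5.5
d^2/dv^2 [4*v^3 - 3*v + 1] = 24*v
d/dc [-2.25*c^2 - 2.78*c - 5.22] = -4.5*c - 2.78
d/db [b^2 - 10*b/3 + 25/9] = 2*b - 10/3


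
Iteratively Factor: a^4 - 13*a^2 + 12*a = (a - 3)*(a^3 + 3*a^2 - 4*a) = a*(a - 3)*(a^2 + 3*a - 4) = a*(a - 3)*(a - 1)*(a + 4)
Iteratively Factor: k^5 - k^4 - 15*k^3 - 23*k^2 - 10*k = (k)*(k^4 - k^3 - 15*k^2 - 23*k - 10) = k*(k + 2)*(k^3 - 3*k^2 - 9*k - 5) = k*(k + 1)*(k + 2)*(k^2 - 4*k - 5) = k*(k + 1)^2*(k + 2)*(k - 5)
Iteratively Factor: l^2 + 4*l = (l + 4)*(l)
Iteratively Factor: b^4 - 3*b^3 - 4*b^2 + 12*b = (b - 3)*(b^3 - 4*b) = (b - 3)*(b - 2)*(b^2 + 2*b) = b*(b - 3)*(b - 2)*(b + 2)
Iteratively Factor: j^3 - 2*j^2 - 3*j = (j - 3)*(j^2 + j) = (j - 3)*(j + 1)*(j)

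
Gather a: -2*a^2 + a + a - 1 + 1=-2*a^2 + 2*a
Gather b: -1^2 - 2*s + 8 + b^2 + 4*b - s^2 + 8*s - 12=b^2 + 4*b - s^2 + 6*s - 5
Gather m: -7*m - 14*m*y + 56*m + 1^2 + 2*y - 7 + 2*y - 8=m*(49 - 14*y) + 4*y - 14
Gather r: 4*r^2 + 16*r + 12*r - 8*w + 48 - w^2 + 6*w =4*r^2 + 28*r - w^2 - 2*w + 48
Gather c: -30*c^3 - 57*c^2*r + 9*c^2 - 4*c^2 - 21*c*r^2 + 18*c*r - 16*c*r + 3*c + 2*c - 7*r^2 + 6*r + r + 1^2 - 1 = -30*c^3 + c^2*(5 - 57*r) + c*(-21*r^2 + 2*r + 5) - 7*r^2 + 7*r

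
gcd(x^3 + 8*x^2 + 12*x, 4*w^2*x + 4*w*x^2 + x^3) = x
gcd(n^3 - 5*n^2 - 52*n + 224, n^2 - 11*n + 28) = n - 4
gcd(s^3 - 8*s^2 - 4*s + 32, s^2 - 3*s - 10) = s + 2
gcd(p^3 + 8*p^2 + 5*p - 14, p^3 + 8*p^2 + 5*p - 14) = p^3 + 8*p^2 + 5*p - 14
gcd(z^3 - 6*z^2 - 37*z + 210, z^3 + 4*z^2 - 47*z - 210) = z^2 - z - 42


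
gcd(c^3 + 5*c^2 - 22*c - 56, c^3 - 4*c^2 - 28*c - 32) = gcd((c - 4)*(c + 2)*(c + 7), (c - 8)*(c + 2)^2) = c + 2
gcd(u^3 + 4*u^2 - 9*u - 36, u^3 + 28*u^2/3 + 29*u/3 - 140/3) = u + 4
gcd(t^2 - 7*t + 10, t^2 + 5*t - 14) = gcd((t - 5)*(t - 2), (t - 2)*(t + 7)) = t - 2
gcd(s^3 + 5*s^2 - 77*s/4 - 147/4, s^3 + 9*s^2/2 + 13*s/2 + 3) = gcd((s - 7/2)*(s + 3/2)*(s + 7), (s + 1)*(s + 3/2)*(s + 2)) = s + 3/2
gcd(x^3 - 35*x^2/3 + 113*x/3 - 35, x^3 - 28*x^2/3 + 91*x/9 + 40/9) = x - 5/3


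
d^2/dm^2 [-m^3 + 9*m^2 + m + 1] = 18 - 6*m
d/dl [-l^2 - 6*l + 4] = -2*l - 6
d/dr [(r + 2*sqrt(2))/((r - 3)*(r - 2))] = (-r^2 - 4*sqrt(2)*r + 6 + 10*sqrt(2))/(r^4 - 10*r^3 + 37*r^2 - 60*r + 36)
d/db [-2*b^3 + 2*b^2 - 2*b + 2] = -6*b^2 + 4*b - 2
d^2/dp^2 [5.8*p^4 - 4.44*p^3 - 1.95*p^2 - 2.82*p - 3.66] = 69.6*p^2 - 26.64*p - 3.9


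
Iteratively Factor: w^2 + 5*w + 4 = (w + 1)*(w + 4)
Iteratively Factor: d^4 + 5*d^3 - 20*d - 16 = (d - 2)*(d^3 + 7*d^2 + 14*d + 8) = (d - 2)*(d + 4)*(d^2 + 3*d + 2) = (d - 2)*(d + 2)*(d + 4)*(d + 1)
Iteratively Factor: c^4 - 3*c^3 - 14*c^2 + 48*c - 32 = (c - 1)*(c^3 - 2*c^2 - 16*c + 32) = (c - 4)*(c - 1)*(c^2 + 2*c - 8) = (c - 4)*(c - 2)*(c - 1)*(c + 4)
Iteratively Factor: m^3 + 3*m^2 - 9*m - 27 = (m - 3)*(m^2 + 6*m + 9) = (m - 3)*(m + 3)*(m + 3)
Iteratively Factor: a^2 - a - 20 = (a + 4)*(a - 5)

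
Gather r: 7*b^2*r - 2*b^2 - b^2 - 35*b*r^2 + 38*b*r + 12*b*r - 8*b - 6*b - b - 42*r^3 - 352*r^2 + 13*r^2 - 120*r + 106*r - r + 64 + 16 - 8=-3*b^2 - 15*b - 42*r^3 + r^2*(-35*b - 339) + r*(7*b^2 + 50*b - 15) + 72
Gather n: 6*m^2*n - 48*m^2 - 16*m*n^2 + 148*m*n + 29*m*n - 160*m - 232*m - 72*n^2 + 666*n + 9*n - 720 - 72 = -48*m^2 - 392*m + n^2*(-16*m - 72) + n*(6*m^2 + 177*m + 675) - 792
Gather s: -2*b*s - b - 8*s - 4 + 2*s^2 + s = -b + 2*s^2 + s*(-2*b - 7) - 4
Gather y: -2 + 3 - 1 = 0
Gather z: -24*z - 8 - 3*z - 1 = -27*z - 9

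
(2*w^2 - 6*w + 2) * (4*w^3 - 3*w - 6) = 8*w^5 - 24*w^4 + 2*w^3 + 6*w^2 + 30*w - 12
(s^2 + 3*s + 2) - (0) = s^2 + 3*s + 2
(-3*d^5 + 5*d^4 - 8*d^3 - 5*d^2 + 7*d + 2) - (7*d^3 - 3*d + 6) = -3*d^5 + 5*d^4 - 15*d^3 - 5*d^2 + 10*d - 4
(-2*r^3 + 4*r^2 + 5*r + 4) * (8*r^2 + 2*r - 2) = -16*r^5 + 28*r^4 + 52*r^3 + 34*r^2 - 2*r - 8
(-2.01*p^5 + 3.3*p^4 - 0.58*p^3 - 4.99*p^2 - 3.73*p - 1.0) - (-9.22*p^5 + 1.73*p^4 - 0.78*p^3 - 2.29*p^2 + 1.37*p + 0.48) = 7.21*p^5 + 1.57*p^4 + 0.2*p^3 - 2.7*p^2 - 5.1*p - 1.48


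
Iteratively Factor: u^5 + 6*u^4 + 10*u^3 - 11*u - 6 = (u - 1)*(u^4 + 7*u^3 + 17*u^2 + 17*u + 6) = (u - 1)*(u + 1)*(u^3 + 6*u^2 + 11*u + 6) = (u - 1)*(u + 1)^2*(u^2 + 5*u + 6) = (u - 1)*(u + 1)^2*(u + 2)*(u + 3)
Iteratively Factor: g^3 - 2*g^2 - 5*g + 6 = (g + 2)*(g^2 - 4*g + 3) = (g - 3)*(g + 2)*(g - 1)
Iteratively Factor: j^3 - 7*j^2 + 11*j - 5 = (j - 1)*(j^2 - 6*j + 5) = (j - 5)*(j - 1)*(j - 1)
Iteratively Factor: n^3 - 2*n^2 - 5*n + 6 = (n - 3)*(n^2 + n - 2) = (n - 3)*(n - 1)*(n + 2)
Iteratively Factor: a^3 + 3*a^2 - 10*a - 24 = (a - 3)*(a^2 + 6*a + 8) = (a - 3)*(a + 4)*(a + 2)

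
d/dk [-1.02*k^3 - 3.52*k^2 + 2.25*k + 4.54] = -3.06*k^2 - 7.04*k + 2.25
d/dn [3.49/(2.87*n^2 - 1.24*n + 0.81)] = (4.3276 - 20.0326*n)/(2.87*n^2 - 1.24*n + 0.81)^2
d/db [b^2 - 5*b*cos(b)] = 5*b*sin(b) + 2*b - 5*cos(b)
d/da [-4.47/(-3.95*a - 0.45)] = -17.6565/(3.95*a + 0.45)^2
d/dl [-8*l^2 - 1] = -16*l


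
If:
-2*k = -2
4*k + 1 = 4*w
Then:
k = 1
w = 5/4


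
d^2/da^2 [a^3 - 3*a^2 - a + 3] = 6*a - 6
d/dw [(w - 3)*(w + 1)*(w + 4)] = 3*w^2 + 4*w - 11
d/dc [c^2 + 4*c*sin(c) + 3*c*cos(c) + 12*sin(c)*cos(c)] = -3*c*sin(c) + 4*c*cos(c) + 2*c + 4*sin(c) + 3*cos(c) + 12*cos(2*c)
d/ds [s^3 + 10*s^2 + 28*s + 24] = 3*s^2 + 20*s + 28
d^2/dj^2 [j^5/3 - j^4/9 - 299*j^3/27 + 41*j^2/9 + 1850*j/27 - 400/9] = 20*j^3/3 - 4*j^2/3 - 598*j/9 + 82/9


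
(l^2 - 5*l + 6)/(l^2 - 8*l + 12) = (l - 3)/(l - 6)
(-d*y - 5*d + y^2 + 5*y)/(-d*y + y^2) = (y + 5)/y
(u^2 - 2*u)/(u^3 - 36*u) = (u - 2)/(u^2 - 36)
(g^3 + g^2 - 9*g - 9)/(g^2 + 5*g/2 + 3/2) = 2*(g^2 - 9)/(2*g + 3)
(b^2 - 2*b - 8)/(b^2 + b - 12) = (b^2 - 2*b - 8)/(b^2 + b - 12)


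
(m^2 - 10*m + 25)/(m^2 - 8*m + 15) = (m - 5)/(m - 3)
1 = 1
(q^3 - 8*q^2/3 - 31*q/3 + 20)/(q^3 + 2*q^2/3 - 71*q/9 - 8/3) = 3*(3*q^2 - 17*q + 20)/(9*q^2 - 21*q - 8)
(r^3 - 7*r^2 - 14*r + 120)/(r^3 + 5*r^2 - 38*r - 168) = (r - 5)/(r + 7)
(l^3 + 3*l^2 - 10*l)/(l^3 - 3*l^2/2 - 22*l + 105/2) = 2*l*(l - 2)/(2*l^2 - 13*l + 21)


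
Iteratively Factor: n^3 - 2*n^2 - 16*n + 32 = (n + 4)*(n^2 - 6*n + 8) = (n - 4)*(n + 4)*(n - 2)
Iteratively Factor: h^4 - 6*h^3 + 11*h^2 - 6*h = (h - 2)*(h^3 - 4*h^2 + 3*h) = h*(h - 2)*(h^2 - 4*h + 3) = h*(h - 2)*(h - 1)*(h - 3)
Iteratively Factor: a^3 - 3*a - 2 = (a + 1)*(a^2 - a - 2) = (a + 1)^2*(a - 2)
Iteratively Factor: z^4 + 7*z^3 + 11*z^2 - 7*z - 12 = (z - 1)*(z^3 + 8*z^2 + 19*z + 12) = (z - 1)*(z + 3)*(z^2 + 5*z + 4) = (z - 1)*(z + 1)*(z + 3)*(z + 4)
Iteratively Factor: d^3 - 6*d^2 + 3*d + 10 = (d - 5)*(d^2 - d - 2) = (d - 5)*(d - 2)*(d + 1)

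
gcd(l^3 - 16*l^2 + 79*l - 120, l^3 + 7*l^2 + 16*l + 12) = 1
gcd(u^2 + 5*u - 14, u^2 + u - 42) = u + 7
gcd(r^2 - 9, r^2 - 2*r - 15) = r + 3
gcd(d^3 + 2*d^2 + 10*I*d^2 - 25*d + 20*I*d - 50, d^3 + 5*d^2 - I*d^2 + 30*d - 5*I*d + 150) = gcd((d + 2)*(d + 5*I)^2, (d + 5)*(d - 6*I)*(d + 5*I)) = d + 5*I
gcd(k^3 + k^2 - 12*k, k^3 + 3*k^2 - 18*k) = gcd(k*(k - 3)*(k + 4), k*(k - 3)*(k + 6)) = k^2 - 3*k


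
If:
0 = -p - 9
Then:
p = -9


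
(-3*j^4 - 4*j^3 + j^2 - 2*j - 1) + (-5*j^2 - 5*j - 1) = -3*j^4 - 4*j^3 - 4*j^2 - 7*j - 2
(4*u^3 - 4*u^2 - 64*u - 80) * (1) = 4*u^3 - 4*u^2 - 64*u - 80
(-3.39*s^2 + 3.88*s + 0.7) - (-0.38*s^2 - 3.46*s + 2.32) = -3.01*s^2 + 7.34*s - 1.62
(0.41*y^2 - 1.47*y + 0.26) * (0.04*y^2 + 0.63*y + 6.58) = 0.0164*y^4 + 0.1995*y^3 + 1.7821*y^2 - 9.5088*y + 1.7108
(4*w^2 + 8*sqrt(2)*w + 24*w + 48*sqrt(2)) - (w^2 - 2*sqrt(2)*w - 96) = 3*w^2 + 10*sqrt(2)*w + 24*w + 48*sqrt(2) + 96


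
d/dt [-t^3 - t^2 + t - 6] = -3*t^2 - 2*t + 1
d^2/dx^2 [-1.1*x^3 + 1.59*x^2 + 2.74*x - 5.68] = 3.18 - 6.6*x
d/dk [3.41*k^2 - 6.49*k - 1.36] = 6.82*k - 6.49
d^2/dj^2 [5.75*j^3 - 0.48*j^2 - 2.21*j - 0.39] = 34.5*j - 0.96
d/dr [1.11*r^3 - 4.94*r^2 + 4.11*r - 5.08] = 3.33*r^2 - 9.88*r + 4.11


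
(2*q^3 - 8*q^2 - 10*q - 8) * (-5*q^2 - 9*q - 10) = -10*q^5 + 22*q^4 + 102*q^3 + 210*q^2 + 172*q + 80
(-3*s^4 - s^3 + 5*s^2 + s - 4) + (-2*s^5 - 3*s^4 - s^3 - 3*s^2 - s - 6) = -2*s^5 - 6*s^4 - 2*s^3 + 2*s^2 - 10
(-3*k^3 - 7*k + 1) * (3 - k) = 3*k^4 - 9*k^3 + 7*k^2 - 22*k + 3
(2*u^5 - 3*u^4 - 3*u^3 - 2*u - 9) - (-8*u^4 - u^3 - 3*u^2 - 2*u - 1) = 2*u^5 + 5*u^4 - 2*u^3 + 3*u^2 - 8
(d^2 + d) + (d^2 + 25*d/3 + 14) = 2*d^2 + 28*d/3 + 14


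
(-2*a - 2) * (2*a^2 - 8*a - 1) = -4*a^3 + 12*a^2 + 18*a + 2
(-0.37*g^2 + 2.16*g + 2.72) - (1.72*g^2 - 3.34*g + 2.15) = -2.09*g^2 + 5.5*g + 0.57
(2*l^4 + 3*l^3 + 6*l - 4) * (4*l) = 8*l^5 + 12*l^4 + 24*l^2 - 16*l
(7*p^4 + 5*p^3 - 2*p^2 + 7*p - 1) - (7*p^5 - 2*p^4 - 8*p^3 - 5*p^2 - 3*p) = -7*p^5 + 9*p^4 + 13*p^3 + 3*p^2 + 10*p - 1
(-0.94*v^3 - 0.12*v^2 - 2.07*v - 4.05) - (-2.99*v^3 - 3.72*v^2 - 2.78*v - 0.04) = 2.05*v^3 + 3.6*v^2 + 0.71*v - 4.01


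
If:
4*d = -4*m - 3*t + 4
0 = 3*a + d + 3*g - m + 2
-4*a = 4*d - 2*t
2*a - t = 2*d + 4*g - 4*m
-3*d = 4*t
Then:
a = -11/14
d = 4/7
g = 5/28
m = 3/4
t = -3/7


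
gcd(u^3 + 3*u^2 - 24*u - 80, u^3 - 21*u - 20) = u^2 - u - 20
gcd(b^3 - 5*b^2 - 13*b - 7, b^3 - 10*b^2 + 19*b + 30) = b + 1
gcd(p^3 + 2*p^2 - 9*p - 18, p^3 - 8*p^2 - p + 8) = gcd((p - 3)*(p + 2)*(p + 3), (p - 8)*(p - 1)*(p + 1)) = 1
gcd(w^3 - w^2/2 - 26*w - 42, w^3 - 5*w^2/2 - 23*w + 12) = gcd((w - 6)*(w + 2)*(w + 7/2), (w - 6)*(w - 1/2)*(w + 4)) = w - 6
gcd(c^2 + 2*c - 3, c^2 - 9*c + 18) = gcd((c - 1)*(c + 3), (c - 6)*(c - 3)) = 1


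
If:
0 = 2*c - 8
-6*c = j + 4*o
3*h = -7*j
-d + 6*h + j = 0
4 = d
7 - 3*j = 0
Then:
No Solution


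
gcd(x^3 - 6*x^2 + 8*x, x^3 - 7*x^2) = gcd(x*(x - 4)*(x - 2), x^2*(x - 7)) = x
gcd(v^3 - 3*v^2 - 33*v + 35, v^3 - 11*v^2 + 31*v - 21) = v^2 - 8*v + 7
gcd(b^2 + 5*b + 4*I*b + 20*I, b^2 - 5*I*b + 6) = 1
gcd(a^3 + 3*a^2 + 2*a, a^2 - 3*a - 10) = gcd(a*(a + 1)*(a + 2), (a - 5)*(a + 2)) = a + 2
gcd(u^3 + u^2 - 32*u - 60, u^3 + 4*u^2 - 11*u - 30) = u^2 + 7*u + 10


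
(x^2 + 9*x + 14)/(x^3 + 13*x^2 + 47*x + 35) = (x + 2)/(x^2 + 6*x + 5)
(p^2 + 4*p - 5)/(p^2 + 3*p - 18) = (p^2 + 4*p - 5)/(p^2 + 3*p - 18)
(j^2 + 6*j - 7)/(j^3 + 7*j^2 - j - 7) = 1/(j + 1)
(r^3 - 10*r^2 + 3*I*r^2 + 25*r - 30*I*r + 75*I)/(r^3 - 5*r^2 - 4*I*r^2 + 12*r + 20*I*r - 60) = (r^2 + r*(-5 + 3*I) - 15*I)/(r^2 - 4*I*r + 12)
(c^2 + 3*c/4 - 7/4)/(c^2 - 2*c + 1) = (c + 7/4)/(c - 1)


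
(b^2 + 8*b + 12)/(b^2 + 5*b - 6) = (b + 2)/(b - 1)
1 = 1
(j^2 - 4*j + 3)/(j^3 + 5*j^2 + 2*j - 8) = (j - 3)/(j^2 + 6*j + 8)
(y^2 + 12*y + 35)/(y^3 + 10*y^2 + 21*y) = (y + 5)/(y*(y + 3))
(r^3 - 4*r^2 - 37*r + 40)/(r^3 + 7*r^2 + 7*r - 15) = (r - 8)/(r + 3)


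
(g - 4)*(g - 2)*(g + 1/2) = g^3 - 11*g^2/2 + 5*g + 4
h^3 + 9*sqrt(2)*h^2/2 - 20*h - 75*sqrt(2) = (h - 3*sqrt(2))*(h + 5*sqrt(2)/2)*(h + 5*sqrt(2))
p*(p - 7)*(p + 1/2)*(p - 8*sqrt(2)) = p^4 - 8*sqrt(2)*p^3 - 13*p^3/2 - 7*p^2/2 + 52*sqrt(2)*p^2 + 28*sqrt(2)*p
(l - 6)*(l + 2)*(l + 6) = l^3 + 2*l^2 - 36*l - 72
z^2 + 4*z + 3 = (z + 1)*(z + 3)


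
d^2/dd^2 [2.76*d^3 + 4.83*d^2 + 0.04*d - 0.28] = 16.56*d + 9.66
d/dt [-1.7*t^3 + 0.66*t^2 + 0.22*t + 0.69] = -5.1*t^2 + 1.32*t + 0.22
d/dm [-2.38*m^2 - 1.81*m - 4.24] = -4.76*m - 1.81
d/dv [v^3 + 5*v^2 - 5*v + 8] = 3*v^2 + 10*v - 5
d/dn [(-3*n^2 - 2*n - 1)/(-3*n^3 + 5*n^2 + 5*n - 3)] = (-9*n^4 - 12*n^3 - 14*n^2 + 28*n + 11)/(9*n^6 - 30*n^5 - 5*n^4 + 68*n^3 - 5*n^2 - 30*n + 9)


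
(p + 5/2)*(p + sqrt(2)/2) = p^2 + sqrt(2)*p/2 + 5*p/2 + 5*sqrt(2)/4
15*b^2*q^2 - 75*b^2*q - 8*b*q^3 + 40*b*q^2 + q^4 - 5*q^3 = q*(-5*b + q)*(-3*b + q)*(q - 5)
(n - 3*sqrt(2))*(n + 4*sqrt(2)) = n^2 + sqrt(2)*n - 24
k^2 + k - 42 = (k - 6)*(k + 7)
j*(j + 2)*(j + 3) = j^3 + 5*j^2 + 6*j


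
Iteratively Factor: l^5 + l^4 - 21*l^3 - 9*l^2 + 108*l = (l - 3)*(l^4 + 4*l^3 - 9*l^2 - 36*l) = (l - 3)*(l + 3)*(l^3 + l^2 - 12*l) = (l - 3)^2*(l + 3)*(l^2 + 4*l) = l*(l - 3)^2*(l + 3)*(l + 4)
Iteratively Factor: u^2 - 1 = (u + 1)*(u - 1)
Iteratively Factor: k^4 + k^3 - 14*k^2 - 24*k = (k)*(k^3 + k^2 - 14*k - 24) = k*(k + 3)*(k^2 - 2*k - 8) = k*(k + 2)*(k + 3)*(k - 4)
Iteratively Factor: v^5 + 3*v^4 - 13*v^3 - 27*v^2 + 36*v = (v - 1)*(v^4 + 4*v^3 - 9*v^2 - 36*v) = (v - 1)*(v + 4)*(v^3 - 9*v) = (v - 1)*(v + 3)*(v + 4)*(v^2 - 3*v) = (v - 3)*(v - 1)*(v + 3)*(v + 4)*(v)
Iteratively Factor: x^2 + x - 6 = (x - 2)*(x + 3)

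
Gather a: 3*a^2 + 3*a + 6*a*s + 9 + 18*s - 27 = 3*a^2 + a*(6*s + 3) + 18*s - 18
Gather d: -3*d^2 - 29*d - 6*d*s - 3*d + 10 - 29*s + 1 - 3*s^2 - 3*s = -3*d^2 + d*(-6*s - 32) - 3*s^2 - 32*s + 11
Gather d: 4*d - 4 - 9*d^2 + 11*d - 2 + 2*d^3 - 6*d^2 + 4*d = 2*d^3 - 15*d^2 + 19*d - 6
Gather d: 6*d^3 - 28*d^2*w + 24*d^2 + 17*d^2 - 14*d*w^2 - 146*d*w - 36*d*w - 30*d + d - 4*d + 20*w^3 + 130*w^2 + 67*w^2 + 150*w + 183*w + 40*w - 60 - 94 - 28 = 6*d^3 + d^2*(41 - 28*w) + d*(-14*w^2 - 182*w - 33) + 20*w^3 + 197*w^2 + 373*w - 182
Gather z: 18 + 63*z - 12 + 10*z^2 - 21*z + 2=10*z^2 + 42*z + 8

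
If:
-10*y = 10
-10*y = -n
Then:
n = -10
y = -1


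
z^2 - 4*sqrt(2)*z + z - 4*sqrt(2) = (z + 1)*(z - 4*sqrt(2))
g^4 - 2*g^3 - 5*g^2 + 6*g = g*(g - 3)*(g - 1)*(g + 2)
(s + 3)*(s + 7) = s^2 + 10*s + 21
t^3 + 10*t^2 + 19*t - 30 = (t - 1)*(t + 5)*(t + 6)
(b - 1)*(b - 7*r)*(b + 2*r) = b^3 - 5*b^2*r - b^2 - 14*b*r^2 + 5*b*r + 14*r^2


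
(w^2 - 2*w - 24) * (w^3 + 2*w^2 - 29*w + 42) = w^5 - 57*w^3 + 52*w^2 + 612*w - 1008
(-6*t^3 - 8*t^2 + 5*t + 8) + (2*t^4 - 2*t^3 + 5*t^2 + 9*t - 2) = 2*t^4 - 8*t^3 - 3*t^2 + 14*t + 6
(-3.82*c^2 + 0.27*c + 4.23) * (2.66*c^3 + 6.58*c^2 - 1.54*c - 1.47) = -10.1612*c^5 - 24.4174*c^4 + 18.9112*c^3 + 33.033*c^2 - 6.9111*c - 6.2181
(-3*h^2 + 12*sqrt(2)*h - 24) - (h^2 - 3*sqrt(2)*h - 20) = -4*h^2 + 15*sqrt(2)*h - 4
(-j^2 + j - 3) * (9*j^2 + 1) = -9*j^4 + 9*j^3 - 28*j^2 + j - 3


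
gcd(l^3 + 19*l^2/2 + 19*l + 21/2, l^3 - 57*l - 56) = l^2 + 8*l + 7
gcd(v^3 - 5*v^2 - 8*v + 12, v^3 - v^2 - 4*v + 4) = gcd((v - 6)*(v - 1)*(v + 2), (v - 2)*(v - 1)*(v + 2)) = v^2 + v - 2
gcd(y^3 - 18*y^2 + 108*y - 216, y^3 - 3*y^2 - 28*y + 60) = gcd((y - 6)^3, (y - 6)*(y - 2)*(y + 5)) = y - 6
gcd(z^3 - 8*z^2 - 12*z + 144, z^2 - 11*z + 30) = z - 6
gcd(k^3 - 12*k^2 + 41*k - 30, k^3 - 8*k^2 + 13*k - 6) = k^2 - 7*k + 6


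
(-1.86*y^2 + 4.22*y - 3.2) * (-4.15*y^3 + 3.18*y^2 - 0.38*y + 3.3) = 7.719*y^5 - 23.4278*y^4 + 27.4064*y^3 - 17.9176*y^2 + 15.142*y - 10.56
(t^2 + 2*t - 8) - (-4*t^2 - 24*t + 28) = 5*t^2 + 26*t - 36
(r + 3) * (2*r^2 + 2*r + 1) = 2*r^3 + 8*r^2 + 7*r + 3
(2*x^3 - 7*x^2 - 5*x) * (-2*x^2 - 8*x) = -4*x^5 - 2*x^4 + 66*x^3 + 40*x^2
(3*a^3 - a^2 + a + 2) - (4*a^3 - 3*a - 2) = -a^3 - a^2 + 4*a + 4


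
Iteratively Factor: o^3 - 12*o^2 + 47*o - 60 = (o - 4)*(o^2 - 8*o + 15) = (o - 4)*(o - 3)*(o - 5)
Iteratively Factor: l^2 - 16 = (l + 4)*(l - 4)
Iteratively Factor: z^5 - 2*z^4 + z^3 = (z)*(z^4 - 2*z^3 + z^2) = z*(z - 1)*(z^3 - z^2) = z^2*(z - 1)*(z^2 - z) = z^3*(z - 1)*(z - 1)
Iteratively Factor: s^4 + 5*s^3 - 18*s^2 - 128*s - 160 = (s - 5)*(s^3 + 10*s^2 + 32*s + 32) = (s - 5)*(s + 2)*(s^2 + 8*s + 16) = (s - 5)*(s + 2)*(s + 4)*(s + 4)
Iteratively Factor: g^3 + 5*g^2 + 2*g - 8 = (g + 2)*(g^2 + 3*g - 4) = (g + 2)*(g + 4)*(g - 1)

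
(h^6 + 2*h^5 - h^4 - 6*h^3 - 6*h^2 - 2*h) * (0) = 0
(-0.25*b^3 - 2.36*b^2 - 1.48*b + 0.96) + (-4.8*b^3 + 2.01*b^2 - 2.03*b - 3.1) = -5.05*b^3 - 0.35*b^2 - 3.51*b - 2.14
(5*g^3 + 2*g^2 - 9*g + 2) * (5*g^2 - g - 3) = 25*g^5 + 5*g^4 - 62*g^3 + 13*g^2 + 25*g - 6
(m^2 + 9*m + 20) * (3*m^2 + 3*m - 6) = 3*m^4 + 30*m^3 + 81*m^2 + 6*m - 120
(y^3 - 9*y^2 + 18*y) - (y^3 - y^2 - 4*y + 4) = -8*y^2 + 22*y - 4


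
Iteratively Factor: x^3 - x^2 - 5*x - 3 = (x - 3)*(x^2 + 2*x + 1) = (x - 3)*(x + 1)*(x + 1)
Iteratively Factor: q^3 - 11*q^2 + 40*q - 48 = (q - 3)*(q^2 - 8*q + 16) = (q - 4)*(q - 3)*(q - 4)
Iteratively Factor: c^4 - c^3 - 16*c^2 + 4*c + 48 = (c + 2)*(c^3 - 3*c^2 - 10*c + 24) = (c + 2)*(c + 3)*(c^2 - 6*c + 8) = (c - 4)*(c + 2)*(c + 3)*(c - 2)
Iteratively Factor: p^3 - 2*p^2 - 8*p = (p)*(p^2 - 2*p - 8) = p*(p + 2)*(p - 4)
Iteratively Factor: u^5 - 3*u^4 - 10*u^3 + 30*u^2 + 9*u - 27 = (u - 1)*(u^4 - 2*u^3 - 12*u^2 + 18*u + 27) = (u - 3)*(u - 1)*(u^3 + u^2 - 9*u - 9) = (u - 3)^2*(u - 1)*(u^2 + 4*u + 3) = (u - 3)^2*(u - 1)*(u + 3)*(u + 1)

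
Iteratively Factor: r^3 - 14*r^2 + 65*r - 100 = (r - 5)*(r^2 - 9*r + 20) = (r - 5)^2*(r - 4)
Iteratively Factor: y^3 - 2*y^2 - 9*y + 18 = (y - 2)*(y^2 - 9) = (y - 2)*(y + 3)*(y - 3)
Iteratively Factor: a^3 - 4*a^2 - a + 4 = (a - 1)*(a^2 - 3*a - 4) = (a - 4)*(a - 1)*(a + 1)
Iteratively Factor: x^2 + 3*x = (x)*(x + 3)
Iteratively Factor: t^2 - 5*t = (t)*(t - 5)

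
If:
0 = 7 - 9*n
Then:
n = 7/9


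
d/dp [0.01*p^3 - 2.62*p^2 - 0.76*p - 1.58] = 0.03*p^2 - 5.24*p - 0.76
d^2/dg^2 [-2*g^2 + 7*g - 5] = -4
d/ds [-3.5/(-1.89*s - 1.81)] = -6.615/(1.89*s + 1.81)^2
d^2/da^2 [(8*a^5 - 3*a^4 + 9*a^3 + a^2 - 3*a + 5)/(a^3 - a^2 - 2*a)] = 2*(8*a^9 - 24*a^8 - 24*a^7 + 129*a^6 + 219*a^5 + 9*a^4 - 15*a^3 - 15*a^2 + 30*a + 20)/(a^3*(a^6 - 3*a^5 - 3*a^4 + 11*a^3 + 6*a^2 - 12*a - 8))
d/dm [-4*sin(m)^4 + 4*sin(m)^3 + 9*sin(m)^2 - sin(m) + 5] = (-16*sin(m)^3 + 12*sin(m)^2 + 18*sin(m) - 1)*cos(m)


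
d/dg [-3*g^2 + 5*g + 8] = 5 - 6*g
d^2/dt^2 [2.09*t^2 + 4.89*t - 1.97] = 4.18000000000000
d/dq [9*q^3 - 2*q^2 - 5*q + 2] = 27*q^2 - 4*q - 5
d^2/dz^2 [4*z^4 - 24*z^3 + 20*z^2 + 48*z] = 48*z^2 - 144*z + 40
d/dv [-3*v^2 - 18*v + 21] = -6*v - 18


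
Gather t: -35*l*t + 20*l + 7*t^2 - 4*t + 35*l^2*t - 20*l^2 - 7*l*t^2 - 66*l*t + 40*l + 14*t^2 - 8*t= -20*l^2 + 60*l + t^2*(21 - 7*l) + t*(35*l^2 - 101*l - 12)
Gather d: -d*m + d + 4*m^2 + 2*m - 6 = d*(1 - m) + 4*m^2 + 2*m - 6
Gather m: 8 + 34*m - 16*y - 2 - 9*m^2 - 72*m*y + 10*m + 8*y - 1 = -9*m^2 + m*(44 - 72*y) - 8*y + 5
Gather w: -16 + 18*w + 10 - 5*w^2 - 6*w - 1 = -5*w^2 + 12*w - 7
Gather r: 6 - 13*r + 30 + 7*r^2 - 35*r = 7*r^2 - 48*r + 36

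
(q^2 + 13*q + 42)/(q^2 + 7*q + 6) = (q + 7)/(q + 1)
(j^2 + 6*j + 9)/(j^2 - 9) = (j + 3)/(j - 3)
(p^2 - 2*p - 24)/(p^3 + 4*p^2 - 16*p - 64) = (p - 6)/(p^2 - 16)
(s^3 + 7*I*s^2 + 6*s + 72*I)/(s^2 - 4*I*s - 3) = (s^2 + 10*I*s - 24)/(s - I)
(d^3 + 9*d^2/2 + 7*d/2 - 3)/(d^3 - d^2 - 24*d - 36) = (d - 1/2)/(d - 6)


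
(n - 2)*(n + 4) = n^2 + 2*n - 8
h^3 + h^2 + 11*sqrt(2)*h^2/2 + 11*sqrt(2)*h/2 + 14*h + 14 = (h + 1)*(h + 2*sqrt(2))*(h + 7*sqrt(2)/2)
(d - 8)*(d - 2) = d^2 - 10*d + 16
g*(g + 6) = g^2 + 6*g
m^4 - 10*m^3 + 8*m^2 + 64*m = m*(m - 8)*(m - 4)*(m + 2)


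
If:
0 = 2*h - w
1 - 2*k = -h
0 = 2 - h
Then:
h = 2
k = 3/2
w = 4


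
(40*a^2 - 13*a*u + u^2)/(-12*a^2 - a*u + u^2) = (-40*a^2 + 13*a*u - u^2)/(12*a^2 + a*u - u^2)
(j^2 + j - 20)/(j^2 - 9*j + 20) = (j + 5)/(j - 5)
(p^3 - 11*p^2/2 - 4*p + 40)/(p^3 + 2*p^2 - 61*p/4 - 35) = 2*(p - 4)/(2*p + 7)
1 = 1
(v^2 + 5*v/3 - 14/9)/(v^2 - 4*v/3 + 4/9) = (3*v + 7)/(3*v - 2)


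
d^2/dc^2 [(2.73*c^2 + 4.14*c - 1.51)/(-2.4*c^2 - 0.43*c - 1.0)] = (-42.05808*c^3 + 91.4976*c^2 + 68.96592*c - 8.589202)/(13.824*c^6 + 7.4304*c^5 + 18.61128*c^4 + 6.271507*c^3 + 7.7547*c^2 + 1.29*c + 1.0)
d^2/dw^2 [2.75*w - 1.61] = 0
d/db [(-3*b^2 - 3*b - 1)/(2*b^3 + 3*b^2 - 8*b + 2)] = (6*b^4 + 12*b^3 + 39*b^2 - 6*b - 14)/(4*b^6 + 12*b^5 - 23*b^4 - 40*b^3 + 76*b^2 - 32*b + 4)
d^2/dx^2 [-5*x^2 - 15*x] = -10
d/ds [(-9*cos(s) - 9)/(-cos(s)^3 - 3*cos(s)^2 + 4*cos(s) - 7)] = 9*(15*cos(s)/2 + 3*cos(2*s) + cos(3*s)/2 - 8)*sin(s)/(cos(s)^3 + 3*cos(s)^2 - 4*cos(s) + 7)^2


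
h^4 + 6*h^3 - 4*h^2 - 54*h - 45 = (h - 3)*(h + 1)*(h + 3)*(h + 5)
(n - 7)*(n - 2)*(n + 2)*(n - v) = n^4 - n^3*v - 7*n^3 + 7*n^2*v - 4*n^2 + 4*n*v + 28*n - 28*v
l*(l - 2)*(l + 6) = l^3 + 4*l^2 - 12*l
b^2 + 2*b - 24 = (b - 4)*(b + 6)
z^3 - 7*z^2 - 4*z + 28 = (z - 7)*(z - 2)*(z + 2)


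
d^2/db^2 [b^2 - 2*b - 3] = 2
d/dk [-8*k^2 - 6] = -16*k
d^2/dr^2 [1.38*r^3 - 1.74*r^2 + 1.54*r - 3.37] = 8.28*r - 3.48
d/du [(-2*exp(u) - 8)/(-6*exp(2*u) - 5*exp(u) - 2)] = 2*(-(exp(u) + 4)*(12*exp(u) + 5) + 6*exp(2*u) + 5*exp(u) + 2)*exp(u)/(6*exp(2*u) + 5*exp(u) + 2)^2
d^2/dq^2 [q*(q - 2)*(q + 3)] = 6*q + 2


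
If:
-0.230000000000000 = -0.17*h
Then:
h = 1.35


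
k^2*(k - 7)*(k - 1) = k^4 - 8*k^3 + 7*k^2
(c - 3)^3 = c^3 - 9*c^2 + 27*c - 27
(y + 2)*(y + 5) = y^2 + 7*y + 10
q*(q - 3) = q^2 - 3*q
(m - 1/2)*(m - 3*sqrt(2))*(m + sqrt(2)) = m^3 - 2*sqrt(2)*m^2 - m^2/2 - 6*m + sqrt(2)*m + 3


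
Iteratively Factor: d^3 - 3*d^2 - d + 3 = (d - 3)*(d^2 - 1) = (d - 3)*(d + 1)*(d - 1)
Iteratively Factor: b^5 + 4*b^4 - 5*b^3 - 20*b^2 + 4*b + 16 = (b - 1)*(b^4 + 5*b^3 - 20*b - 16) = (b - 1)*(b + 4)*(b^3 + b^2 - 4*b - 4) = (b - 1)*(b + 2)*(b + 4)*(b^2 - b - 2) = (b - 1)*(b + 1)*(b + 2)*(b + 4)*(b - 2)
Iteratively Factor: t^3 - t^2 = (t)*(t^2 - t) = t^2*(t - 1)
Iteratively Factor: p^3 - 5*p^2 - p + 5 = (p + 1)*(p^2 - 6*p + 5) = (p - 1)*(p + 1)*(p - 5)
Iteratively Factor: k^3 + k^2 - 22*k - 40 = (k + 2)*(k^2 - k - 20) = (k + 2)*(k + 4)*(k - 5)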